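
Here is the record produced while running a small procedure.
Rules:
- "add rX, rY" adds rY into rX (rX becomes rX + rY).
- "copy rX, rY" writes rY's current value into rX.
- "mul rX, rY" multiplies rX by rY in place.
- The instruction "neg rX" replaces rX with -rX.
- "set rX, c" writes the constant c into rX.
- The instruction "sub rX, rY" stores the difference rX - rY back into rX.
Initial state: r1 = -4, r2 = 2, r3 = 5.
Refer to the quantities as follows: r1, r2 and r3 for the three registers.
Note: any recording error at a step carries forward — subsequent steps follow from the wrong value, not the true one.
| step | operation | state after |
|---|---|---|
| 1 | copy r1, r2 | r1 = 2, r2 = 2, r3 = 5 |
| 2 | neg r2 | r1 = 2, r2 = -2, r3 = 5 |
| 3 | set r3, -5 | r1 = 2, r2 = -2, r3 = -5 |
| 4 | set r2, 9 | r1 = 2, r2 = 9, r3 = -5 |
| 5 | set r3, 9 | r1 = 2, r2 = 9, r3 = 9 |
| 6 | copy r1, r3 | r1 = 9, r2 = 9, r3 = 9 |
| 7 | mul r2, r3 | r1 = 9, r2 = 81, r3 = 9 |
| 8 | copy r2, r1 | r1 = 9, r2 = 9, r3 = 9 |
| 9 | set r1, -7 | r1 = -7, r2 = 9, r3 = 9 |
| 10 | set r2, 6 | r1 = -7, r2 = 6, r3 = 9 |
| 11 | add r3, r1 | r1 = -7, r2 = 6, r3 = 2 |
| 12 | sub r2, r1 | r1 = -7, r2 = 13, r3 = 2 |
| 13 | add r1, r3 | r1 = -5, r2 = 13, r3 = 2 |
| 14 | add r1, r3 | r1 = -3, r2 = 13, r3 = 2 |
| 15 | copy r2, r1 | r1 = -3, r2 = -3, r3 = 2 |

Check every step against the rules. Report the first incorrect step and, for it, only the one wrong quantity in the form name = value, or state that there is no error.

no error

step 1: r1 = 2 -> exactly as logged
step 2: r2 = -(2) = -2 -> agrees with the record
step 3: r3 = -5 -> verified
step 4: r2 = 9 -> checks out
step 5: r3 = 9 -> in agreement
step 6: r1 = 9 -> matches
step 7: r2 = 9 * 9 = 81 -> consistent with the record
step 8: r2 = 9 -> consistent with the record
step 9: r1 = -7 -> checks out
step 10: r2 = 6 -> confirmed correct
step 11: r3 = 9 + -7 = 2 -> confirmed correct
step 12: r2 = 6 - -7 = 13 -> in agreement
step 13: r1 = -7 + 2 = -5 -> verified
step 14: r1 = -5 + 2 = -3 -> same as recorded
step 15: r2 = -3 -> agrees with the record
Each recorded entry agrees with the recomputation.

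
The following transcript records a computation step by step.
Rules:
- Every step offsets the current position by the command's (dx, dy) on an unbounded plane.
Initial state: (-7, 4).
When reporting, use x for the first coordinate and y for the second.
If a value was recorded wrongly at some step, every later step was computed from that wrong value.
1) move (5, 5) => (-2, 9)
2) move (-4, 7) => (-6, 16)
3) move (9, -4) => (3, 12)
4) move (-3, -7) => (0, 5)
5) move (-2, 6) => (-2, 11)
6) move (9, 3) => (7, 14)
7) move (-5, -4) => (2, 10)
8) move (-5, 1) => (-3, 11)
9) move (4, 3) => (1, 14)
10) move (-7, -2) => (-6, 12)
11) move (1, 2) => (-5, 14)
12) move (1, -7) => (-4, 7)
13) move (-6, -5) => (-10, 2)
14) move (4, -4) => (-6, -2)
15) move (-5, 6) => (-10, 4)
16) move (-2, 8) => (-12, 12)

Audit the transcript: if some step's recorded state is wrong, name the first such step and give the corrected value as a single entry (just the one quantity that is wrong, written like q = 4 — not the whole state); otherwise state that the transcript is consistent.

Step 1: x = -7 + (5) = -2, y = 4 + (5) = 9 — checks out.
Step 2: x = -2 + (-4) = -6, y = 9 + (7) = 16 — in agreement.
Step 3: x = -6 + (9) = 3, y = 16 + (-4) = 12 — in agreement.
Step 4: x = 3 + (-3) = 0, y = 12 + (-7) = 5 — same as recorded.
Step 5: x = 0 + (-2) = -2, y = 5 + (6) = 11 — exactly as logged.
Step 6: x = -2 + (9) = 7, y = 11 + (3) = 14 — matches.
Step 7: x = 7 + (-5) = 2, y = 14 + (-4) = 10 — verified.
Step 8: x = 2 + (-5) = -3, y = 10 + (1) = 11 — no discrepancy.
Step 9: x = -3 + (4) = 1, y = 11 + (3) = 14 — confirmed correct.
Step 10: x = 1 + (-7) = -6, y = 14 + (-2) = 12 — same as recorded.
Step 11: x = -6 + (1) = -5, y = 12 + (2) = 14 — exactly as logged.
Step 12: x = -5 + (1) = -4, y = 14 + (-7) = 7 — checks out.
Step 13: x = -4 + (-6) = -10, y = 7 + (-5) = 2 — confirmed correct.
Step 14: x = -10 + (4) = -6, y = 2 + (-4) = -2 — same as recorded.
Step 15: x = -6 + (-5) = -11, y = -2 + (6) = 4 — a discrepancy with the transcript.
Step 15 is the first one off; corrected, x = -11.

step 15, x = -11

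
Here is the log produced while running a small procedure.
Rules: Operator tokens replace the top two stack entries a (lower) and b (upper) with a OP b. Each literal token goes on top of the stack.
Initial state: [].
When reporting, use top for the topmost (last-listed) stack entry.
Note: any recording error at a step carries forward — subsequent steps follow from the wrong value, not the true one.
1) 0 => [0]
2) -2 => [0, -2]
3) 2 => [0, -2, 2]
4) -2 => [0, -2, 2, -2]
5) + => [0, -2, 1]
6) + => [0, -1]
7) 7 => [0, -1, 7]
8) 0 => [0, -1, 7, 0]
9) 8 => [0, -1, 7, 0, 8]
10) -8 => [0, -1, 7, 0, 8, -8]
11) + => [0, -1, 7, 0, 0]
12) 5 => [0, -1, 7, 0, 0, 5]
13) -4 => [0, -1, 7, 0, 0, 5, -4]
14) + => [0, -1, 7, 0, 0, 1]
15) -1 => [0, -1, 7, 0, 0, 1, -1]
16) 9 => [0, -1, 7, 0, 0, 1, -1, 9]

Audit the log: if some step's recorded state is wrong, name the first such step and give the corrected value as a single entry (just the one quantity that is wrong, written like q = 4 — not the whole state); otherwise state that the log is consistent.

step 5, top = 0

1. push 0: top = 0 (verified)
2. push -2: top = -2 (consistent with the log)
3. push 2: top = 2 (consistent with the log)
4. push -2: top = -2 (checks out)
5. 2 + -2 = 0 (the entry is off here)
So the first discrepancy is step 5, where the right value is top = 0.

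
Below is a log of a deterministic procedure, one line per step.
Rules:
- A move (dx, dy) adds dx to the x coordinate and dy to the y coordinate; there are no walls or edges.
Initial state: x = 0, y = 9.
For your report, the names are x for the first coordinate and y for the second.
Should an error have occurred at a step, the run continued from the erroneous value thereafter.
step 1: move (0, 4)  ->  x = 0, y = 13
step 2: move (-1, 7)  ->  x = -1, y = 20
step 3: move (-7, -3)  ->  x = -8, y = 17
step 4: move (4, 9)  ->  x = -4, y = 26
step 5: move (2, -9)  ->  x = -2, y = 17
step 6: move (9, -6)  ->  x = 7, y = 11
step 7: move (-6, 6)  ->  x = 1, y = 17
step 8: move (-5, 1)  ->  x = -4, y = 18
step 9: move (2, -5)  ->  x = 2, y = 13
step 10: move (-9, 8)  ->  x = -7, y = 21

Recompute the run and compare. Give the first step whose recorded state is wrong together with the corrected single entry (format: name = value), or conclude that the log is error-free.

step 9, x = -2

1. x = 0 + (0) = 0, y = 9 + (4) = 13 (matches)
2. x = 0 + (-1) = -1, y = 13 + (7) = 20 (checks out)
3. x = -1 + (-7) = -8, y = 20 + (-3) = 17 (confirmed correct)
4. x = -8 + (4) = -4, y = 17 + (9) = 26 (exactly as logged)
5. x = -4 + (2) = -2, y = 26 + (-9) = 17 (agrees with the log)
6. x = -2 + (9) = 7, y = 17 + (-6) = 11 (same as recorded)
7. x = 7 + (-6) = 1, y = 11 + (6) = 17 (consistent with the log)
8. x = 1 + (-5) = -4, y = 17 + (1) = 18 (same as recorded)
9. x = -4 + (2) = -2, y = 18 + (-5) = 13 (this is not what the log shows)
Step 9 is the first one off; corrected, x = -2.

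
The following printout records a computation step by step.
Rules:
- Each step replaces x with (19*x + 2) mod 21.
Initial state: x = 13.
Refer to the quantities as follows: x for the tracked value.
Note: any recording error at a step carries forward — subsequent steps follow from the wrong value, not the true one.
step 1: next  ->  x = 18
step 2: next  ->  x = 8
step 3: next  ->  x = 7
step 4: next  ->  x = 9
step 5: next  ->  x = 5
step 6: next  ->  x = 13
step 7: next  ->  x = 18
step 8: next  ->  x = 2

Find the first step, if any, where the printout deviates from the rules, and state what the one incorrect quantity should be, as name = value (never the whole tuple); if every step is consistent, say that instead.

step 8, x = 8

Recomputing the run from the initial state:
step 1: x = 18
step 2: x = 8
step 3: x = 7
step 4: x = 9
step 5: x = 5
step 6: x = 13
step 7: x = 18
step 8: x = 8
The first disagreement with the printout is at step 8, where the value should be x = 8.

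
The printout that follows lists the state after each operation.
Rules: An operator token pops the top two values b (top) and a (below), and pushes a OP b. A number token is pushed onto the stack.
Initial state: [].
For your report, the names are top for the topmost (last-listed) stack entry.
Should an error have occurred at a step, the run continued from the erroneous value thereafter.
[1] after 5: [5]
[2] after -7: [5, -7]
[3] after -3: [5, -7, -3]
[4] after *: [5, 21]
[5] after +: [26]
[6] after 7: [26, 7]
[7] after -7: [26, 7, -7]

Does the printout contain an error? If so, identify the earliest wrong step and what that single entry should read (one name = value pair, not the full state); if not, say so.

no error

Recomputing the run from the initial state:
step 1: [5]
step 2: [5, -7]
step 3: [5, -7, -3]
step 4: [5, 21]
step 5: [26]
step 6: [26, 7]
step 7: [26, 7, -7]
This matches the printout at every step.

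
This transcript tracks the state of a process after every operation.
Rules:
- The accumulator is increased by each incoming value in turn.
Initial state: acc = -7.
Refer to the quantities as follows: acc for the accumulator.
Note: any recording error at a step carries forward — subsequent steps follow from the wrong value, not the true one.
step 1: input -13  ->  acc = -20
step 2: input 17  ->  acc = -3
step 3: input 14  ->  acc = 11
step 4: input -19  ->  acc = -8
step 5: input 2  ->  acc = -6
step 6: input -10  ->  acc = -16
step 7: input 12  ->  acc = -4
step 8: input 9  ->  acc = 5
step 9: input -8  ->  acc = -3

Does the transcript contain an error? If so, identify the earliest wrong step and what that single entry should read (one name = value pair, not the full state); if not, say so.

no error

Recomputing the run from the initial state:
step 1: acc = -20
step 2: acc = -3
step 3: acc = 11
step 4: acc = -8
step 5: acc = -6
step 6: acc = -16
step 7: acc = -4
step 8: acc = 5
step 9: acc = -3
This matches the transcript at every step.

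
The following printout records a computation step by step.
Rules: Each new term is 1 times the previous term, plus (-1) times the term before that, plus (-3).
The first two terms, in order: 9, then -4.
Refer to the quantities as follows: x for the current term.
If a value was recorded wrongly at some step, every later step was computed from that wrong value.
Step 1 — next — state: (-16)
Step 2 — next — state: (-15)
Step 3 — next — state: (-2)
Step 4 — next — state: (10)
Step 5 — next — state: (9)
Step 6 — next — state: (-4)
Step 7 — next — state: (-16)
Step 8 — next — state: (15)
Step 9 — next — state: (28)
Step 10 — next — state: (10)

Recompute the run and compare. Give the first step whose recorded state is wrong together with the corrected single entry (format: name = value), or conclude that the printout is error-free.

step 8, x = -15

Step 1: x = 1*(-4) + (-1)*(9) + (-3) = -16 — same as recorded.
Step 2: x = 1*(-16) + (-1)*(-4) + (-3) = -15 — matches.
Step 3: x = 1*(-15) + (-1)*(-16) + (-3) = -2 — same as recorded.
Step 4: x = 1*(-2) + (-1)*(-15) + (-3) = 10 — agrees with the printout.
Step 5: x = 1*(10) + (-1)*(-2) + (-3) = 9 — exactly as logged.
Step 6: x = 1*(9) + (-1)*(10) + (-3) = -4 — in agreement.
Step 7: x = 1*(-4) + (-1)*(9) + (-3) = -16 — checks out.
Step 8: x = 1*(-16) + (-1)*(-4) + (-3) = -15 — not what was recorded.
First incorrect step: 8; the correct value is x = -15.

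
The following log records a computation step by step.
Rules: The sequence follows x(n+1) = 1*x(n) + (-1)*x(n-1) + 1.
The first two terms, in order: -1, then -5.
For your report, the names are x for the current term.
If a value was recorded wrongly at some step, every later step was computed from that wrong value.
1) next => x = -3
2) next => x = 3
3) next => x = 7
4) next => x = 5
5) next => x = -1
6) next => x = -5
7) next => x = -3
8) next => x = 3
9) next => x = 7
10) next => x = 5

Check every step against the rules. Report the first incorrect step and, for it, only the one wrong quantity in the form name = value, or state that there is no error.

no error

1. x = 1*(-5) + (-1)*(-1) + (1) = -3 (verified)
2. x = 1*(-3) + (-1)*(-5) + (1) = 3 (checks out)
3. x = 1*(3) + (-1)*(-3) + (1) = 7 (verified)
4. x = 1*(7) + (-1)*(3) + (1) = 5 (agrees with the log)
5. x = 1*(5) + (-1)*(7) + (1) = -1 (verified)
6. x = 1*(-1) + (-1)*(5) + (1) = -5 (consistent with the log)
7. x = 1*(-5) + (-1)*(-1) + (1) = -3 (matches)
8. x = 1*(-3) + (-1)*(-5) + (1) = 3 (agrees with the log)
9. x = 1*(3) + (-1)*(-3) + (1) = 7 (confirmed correct)
10. x = 1*(7) + (-1)*(3) + (1) = 5 (no discrepancy)
Every step is consistent.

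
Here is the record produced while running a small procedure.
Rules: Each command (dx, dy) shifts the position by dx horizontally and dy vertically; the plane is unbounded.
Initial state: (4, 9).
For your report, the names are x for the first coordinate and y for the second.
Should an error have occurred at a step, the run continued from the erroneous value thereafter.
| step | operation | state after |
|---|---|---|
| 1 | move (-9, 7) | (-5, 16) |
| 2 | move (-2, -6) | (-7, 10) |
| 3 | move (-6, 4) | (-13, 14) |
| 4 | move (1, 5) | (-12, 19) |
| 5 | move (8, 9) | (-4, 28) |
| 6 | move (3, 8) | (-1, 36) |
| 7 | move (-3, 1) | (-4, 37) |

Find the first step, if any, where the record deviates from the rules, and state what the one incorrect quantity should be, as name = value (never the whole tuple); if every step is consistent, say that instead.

no error

1. x = 4 + (-9) = -5, y = 9 + (7) = 16 (agrees with the record)
2. x = -5 + (-2) = -7, y = 16 + (-6) = 10 (confirmed correct)
3. x = -7 + (-6) = -13, y = 10 + (4) = 14 (matches)
4. x = -13 + (1) = -12, y = 14 + (5) = 19 (no discrepancy)
5. x = -12 + (8) = -4, y = 19 + (9) = 28 (no discrepancy)
6. x = -4 + (3) = -1, y = 28 + (8) = 36 (confirmed correct)
7. x = -1 + (-3) = -4, y = 36 + (1) = 37 (confirmed correct)
All entries verified; no error found.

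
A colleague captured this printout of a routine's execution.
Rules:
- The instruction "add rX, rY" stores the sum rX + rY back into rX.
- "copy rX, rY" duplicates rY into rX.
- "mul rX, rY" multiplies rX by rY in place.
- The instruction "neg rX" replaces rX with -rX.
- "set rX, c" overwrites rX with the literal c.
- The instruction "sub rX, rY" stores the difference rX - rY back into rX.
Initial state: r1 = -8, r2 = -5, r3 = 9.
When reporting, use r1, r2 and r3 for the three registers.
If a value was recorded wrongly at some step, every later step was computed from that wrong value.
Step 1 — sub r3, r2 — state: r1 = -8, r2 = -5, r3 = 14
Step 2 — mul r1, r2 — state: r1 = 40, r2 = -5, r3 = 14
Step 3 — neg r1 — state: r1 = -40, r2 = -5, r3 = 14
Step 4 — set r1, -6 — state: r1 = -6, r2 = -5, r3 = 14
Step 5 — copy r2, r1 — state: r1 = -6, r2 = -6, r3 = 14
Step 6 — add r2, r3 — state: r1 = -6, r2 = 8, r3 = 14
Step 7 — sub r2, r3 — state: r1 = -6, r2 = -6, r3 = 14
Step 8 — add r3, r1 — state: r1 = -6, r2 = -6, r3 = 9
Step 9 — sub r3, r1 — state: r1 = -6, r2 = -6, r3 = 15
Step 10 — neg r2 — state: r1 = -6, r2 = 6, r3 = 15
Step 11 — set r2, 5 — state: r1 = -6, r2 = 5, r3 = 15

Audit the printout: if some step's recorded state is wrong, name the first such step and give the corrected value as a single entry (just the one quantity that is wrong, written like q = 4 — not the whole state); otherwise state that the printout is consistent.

Recomputing the run from the initial state:
step 1: r1 = -8, r2 = -5, r3 = 14
step 2: r1 = 40, r2 = -5, r3 = 14
step 3: r1 = -40, r2 = -5, r3 = 14
step 4: r1 = -6, r2 = -5, r3 = 14
step 5: r1 = -6, r2 = -6, r3 = 14
step 6: r1 = -6, r2 = 8, r3 = 14
step 7: r1 = -6, r2 = -6, r3 = 14
step 8: r1 = -6, r2 = -6, r3 = 8
step 9: r1 = -6, r2 = -6, r3 = 14
step 10: r1 = -6, r2 = 6, r3 = 14
step 11: r1 = -6, r2 = 5, r3 = 14
The first disagreement with the printout is at step 8, where the value should be r3 = 8.

step 8, r3 = 8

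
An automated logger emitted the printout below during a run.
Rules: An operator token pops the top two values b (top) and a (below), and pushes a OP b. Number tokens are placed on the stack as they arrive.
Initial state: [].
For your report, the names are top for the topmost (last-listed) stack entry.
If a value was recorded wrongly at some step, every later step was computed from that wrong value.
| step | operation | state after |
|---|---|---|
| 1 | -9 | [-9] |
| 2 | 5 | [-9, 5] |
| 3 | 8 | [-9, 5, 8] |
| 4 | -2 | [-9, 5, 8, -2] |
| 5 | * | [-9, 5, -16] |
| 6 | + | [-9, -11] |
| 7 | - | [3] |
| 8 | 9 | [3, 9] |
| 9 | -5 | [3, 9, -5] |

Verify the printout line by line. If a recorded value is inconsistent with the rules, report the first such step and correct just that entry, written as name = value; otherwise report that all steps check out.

step 7, top = 2

Step 1: push -9: top = -9 — no discrepancy.
Step 2: push 5: top = 5 — in agreement.
Step 3: push 8: top = 8 — checks out.
Step 4: push -2: top = -2 — in agreement.
Step 5: 8 * -2 = -16 — confirmed correct.
Step 6: 5 + -16 = -11 — no discrepancy.
Step 7: -9 - -11 = 2 — the entry is off here.
That makes step 7 the first incorrect line — top = 2 is what it should show.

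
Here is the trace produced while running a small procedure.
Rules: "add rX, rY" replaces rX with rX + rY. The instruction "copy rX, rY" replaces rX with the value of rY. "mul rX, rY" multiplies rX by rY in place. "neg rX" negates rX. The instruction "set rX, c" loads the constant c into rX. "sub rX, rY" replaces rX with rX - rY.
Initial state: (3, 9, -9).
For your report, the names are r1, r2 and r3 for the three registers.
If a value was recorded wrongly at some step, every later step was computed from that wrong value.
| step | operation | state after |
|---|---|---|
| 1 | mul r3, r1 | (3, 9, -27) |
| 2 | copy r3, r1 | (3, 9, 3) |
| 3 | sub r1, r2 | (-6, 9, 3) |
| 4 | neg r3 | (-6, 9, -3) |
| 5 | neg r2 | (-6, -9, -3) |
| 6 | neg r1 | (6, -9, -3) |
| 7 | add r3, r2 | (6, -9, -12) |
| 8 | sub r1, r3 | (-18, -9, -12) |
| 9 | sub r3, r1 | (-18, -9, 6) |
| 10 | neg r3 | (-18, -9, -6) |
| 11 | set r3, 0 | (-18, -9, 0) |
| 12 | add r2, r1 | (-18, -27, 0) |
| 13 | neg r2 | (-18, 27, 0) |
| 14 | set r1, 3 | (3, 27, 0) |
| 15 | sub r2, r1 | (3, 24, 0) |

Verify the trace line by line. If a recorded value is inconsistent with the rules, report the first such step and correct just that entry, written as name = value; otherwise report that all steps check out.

step 8, r1 = 18

1. r3 = -9 * 3 = -27 (matches)
2. r3 = 3 (verified)
3. r1 = 3 - 9 = -6 (exactly as logged)
4. r3 = -(3) = -3 (verified)
5. r2 = -(9) = -9 (exactly as logged)
6. r1 = -(-6) = 6 (in agreement)
7. r3 = -3 + -9 = -12 (checks out)
8. r1 = 6 - -12 = 18 (a discrepancy with the trace)
First deviation found at step 8; the corrected entry is r1 = 18.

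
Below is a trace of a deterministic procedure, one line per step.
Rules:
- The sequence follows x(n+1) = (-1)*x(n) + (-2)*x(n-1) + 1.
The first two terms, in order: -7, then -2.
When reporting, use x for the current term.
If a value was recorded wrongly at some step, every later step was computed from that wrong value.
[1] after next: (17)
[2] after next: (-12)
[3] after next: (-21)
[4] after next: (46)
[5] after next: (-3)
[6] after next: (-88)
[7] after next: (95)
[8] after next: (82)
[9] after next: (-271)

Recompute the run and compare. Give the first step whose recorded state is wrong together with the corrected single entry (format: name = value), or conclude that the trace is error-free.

no error

Recomputing the run from the initial state:
step 1: x = 17
step 2: x = -12
step 3: x = -21
step 4: x = 46
step 5: x = -3
step 6: x = -88
step 7: x = 95
step 8: x = 82
step 9: x = -271
This matches the trace at every step.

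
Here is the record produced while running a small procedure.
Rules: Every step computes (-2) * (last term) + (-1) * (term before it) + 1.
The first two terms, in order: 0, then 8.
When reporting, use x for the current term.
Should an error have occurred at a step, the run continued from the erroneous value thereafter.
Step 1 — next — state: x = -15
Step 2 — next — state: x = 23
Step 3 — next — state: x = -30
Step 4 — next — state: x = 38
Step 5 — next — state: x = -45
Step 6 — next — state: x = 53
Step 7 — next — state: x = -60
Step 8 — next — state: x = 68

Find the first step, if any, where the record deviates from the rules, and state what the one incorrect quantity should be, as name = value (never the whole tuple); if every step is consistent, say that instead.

no error

Recomputing the run from the initial state:
step 1: x = -15
step 2: x = 23
step 3: x = -30
step 4: x = 38
step 5: x = -45
step 6: x = 53
step 7: x = -60
step 8: x = 68
This matches the record at every step.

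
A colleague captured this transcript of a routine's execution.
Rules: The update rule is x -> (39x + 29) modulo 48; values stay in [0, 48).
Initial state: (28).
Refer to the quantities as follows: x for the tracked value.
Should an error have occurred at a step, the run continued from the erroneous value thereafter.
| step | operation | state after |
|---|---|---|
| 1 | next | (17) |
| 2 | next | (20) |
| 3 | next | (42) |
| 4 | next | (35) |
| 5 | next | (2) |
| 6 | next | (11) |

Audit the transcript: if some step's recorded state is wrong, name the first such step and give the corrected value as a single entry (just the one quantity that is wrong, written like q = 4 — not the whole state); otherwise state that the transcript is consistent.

1. x = (39*28 + 29) mod 48 = 17 (no discrepancy)
2. x = (39*17 + 29) mod 48 = 20 (verified)
3. x = (39*20 + 29) mod 48 = 41 (the entry is off here)
The audit stops at step 3: the recorded entry is wrong and should be x = 41.

step 3, x = 41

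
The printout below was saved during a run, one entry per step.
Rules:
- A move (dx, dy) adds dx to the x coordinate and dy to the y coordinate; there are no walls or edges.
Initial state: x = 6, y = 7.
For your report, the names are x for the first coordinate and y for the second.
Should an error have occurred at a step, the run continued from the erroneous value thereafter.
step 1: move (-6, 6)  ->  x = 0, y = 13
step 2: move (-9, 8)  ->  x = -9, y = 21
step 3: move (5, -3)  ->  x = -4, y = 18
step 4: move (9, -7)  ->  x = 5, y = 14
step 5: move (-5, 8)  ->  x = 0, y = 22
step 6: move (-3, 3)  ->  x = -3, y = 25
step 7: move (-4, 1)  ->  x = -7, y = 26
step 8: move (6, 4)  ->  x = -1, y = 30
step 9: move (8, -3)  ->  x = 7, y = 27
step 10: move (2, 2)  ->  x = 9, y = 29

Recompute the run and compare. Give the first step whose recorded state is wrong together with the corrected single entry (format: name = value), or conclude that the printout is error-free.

step 4, y = 11

1. x = 6 + (-6) = 0, y = 7 + (6) = 13 (same as recorded)
2. x = 0 + (-9) = -9, y = 13 + (8) = 21 (in agreement)
3. x = -9 + (5) = -4, y = 21 + (-3) = 18 (confirmed correct)
4. x = -4 + (9) = 5, y = 18 + (-7) = 11 (the printout has a different value)
The earliest wrong entry is at step 4: it should read y = 11.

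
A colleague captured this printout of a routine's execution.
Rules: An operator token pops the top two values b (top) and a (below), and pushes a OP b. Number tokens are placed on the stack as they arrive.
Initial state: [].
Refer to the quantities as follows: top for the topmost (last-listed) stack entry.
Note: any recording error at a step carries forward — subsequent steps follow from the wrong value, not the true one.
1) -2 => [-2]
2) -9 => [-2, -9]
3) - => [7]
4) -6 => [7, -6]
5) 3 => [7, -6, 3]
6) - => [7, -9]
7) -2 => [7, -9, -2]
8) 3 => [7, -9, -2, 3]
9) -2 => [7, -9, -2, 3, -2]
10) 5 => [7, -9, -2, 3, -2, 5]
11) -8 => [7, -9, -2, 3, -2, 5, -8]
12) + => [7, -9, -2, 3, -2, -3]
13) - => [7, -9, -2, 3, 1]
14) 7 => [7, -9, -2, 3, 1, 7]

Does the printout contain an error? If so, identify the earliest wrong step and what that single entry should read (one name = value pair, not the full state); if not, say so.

Recomputing the run from the initial state:
step 1: [-2]
step 2: [-2, -9]
step 3: [7]
step 4: [7, -6]
step 5: [7, -6, 3]
step 6: [7, -9]
step 7: [7, -9, -2]
step 8: [7, -9, -2, 3]
step 9: [7, -9, -2, 3, -2]
step 10: [7, -9, -2, 3, -2, 5]
step 11: [7, -9, -2, 3, -2, 5, -8]
step 12: [7, -9, -2, 3, -2, -3]
step 13: [7, -9, -2, 3, 1]
step 14: [7, -9, -2, 3, 1, 7]
This matches the printout at every step.

no error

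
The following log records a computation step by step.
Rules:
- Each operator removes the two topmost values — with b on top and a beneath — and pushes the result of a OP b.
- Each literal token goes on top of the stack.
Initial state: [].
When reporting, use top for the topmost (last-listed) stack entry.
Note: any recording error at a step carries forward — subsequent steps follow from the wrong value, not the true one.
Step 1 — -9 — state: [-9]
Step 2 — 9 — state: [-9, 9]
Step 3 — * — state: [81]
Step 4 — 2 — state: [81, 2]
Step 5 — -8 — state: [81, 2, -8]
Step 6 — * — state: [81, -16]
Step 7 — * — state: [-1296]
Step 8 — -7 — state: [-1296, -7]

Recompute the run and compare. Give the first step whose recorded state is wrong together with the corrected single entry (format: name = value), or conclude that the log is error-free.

Recomputing the run from the initial state:
step 1: [-9]
step 2: [-9, 9]
step 3: [-81]
step 4: [-81, 2]
step 5: [-81, 2, -8]
step 6: [-81, -16]
step 7: [1296]
step 8: [1296, -7]
The first disagreement with the log is at step 3, where the value should be top = -81.

step 3, top = -81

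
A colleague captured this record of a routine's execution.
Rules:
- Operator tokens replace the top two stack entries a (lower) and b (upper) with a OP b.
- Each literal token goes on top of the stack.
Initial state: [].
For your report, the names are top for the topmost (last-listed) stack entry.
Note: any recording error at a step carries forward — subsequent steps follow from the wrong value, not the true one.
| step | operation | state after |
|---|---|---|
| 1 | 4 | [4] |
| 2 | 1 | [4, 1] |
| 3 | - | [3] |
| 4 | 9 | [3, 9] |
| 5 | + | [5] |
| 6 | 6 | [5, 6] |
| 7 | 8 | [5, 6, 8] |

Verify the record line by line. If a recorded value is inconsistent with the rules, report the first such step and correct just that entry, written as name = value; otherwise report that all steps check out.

step 5, top = 12

step 1: push 4: top = 4 -> matches
step 2: push 1: top = 1 -> verified
step 3: 4 - 1 = 3 -> in agreement
step 4: push 9: top = 9 -> no discrepancy
step 5: 3 + 9 = 12 -> the record has a different value
The audit stops at step 5: the recorded entry is wrong and should be top = 12.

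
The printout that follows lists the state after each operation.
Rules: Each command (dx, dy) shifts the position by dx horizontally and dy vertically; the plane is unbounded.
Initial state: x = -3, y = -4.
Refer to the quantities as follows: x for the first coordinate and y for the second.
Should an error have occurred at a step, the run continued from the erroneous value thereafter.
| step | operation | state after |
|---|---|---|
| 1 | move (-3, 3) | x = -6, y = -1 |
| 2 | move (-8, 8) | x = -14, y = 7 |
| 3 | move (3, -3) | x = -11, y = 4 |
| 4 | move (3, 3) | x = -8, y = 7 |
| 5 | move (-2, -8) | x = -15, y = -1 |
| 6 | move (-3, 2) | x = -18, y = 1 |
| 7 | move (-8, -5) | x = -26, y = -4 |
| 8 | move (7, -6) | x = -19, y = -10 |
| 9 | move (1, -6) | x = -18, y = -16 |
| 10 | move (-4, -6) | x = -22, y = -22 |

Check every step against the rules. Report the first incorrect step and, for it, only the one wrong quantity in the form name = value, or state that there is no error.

step 5, x = -10

Recomputing the run from the initial state:
step 1: x = -6, y = -1
step 2: x = -14, y = 7
step 3: x = -11, y = 4
step 4: x = -8, y = 7
step 5: x = -10, y = -1
step 6: x = -13, y = 1
step 7: x = -21, y = -4
step 8: x = -14, y = -10
step 9: x = -13, y = -16
step 10: x = -17, y = -22
The first disagreement with the printout is at step 5, where the value should be x = -10.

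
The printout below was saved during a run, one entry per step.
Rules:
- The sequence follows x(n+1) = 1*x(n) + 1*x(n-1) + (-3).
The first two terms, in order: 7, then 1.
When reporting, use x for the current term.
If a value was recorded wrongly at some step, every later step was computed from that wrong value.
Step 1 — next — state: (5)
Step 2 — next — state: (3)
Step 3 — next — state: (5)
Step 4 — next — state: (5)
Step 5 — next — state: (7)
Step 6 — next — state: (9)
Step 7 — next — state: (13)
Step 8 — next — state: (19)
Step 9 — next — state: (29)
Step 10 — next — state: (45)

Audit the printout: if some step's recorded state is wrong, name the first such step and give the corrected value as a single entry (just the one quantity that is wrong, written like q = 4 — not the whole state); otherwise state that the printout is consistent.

Recomputing the run from the initial state:
step 1: x = 5
step 2: x = 3
step 3: x = 5
step 4: x = 5
step 5: x = 7
step 6: x = 9
step 7: x = 13
step 8: x = 19
step 9: x = 29
step 10: x = 45
This matches the printout at every step.

no error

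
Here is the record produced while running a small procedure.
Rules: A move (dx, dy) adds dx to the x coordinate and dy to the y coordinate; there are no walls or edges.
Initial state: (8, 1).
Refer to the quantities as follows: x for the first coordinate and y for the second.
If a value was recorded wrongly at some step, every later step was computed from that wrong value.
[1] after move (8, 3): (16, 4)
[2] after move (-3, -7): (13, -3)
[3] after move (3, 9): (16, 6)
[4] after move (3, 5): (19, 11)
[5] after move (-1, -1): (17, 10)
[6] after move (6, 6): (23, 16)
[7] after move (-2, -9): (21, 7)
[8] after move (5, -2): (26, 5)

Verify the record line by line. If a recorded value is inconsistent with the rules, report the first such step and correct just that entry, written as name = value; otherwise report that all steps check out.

step 5, x = 18

Recomputing the run from the initial state:
step 1: x = 16, y = 4
step 2: x = 13, y = -3
step 3: x = 16, y = 6
step 4: x = 19, y = 11
step 5: x = 18, y = 10
step 6: x = 24, y = 16
step 7: x = 22, y = 7
step 8: x = 27, y = 5
The first disagreement with the record is at step 5, where the value should be x = 18.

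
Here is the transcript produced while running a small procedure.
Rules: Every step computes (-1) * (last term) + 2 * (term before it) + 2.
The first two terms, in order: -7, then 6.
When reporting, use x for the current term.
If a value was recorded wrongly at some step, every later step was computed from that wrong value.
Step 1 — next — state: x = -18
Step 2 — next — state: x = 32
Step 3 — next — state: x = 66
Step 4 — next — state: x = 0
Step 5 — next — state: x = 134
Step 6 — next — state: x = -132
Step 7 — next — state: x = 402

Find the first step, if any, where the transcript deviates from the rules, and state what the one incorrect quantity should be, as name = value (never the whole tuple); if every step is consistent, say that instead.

step 3, x = -66

Recomputing the run from the initial state:
step 1: x = -18
step 2: x = 32
step 3: x = -66
step 4: x = 132
step 5: x = -262
step 6: x = 528
step 7: x = -1050
The first disagreement with the transcript is at step 3, where the value should be x = -66.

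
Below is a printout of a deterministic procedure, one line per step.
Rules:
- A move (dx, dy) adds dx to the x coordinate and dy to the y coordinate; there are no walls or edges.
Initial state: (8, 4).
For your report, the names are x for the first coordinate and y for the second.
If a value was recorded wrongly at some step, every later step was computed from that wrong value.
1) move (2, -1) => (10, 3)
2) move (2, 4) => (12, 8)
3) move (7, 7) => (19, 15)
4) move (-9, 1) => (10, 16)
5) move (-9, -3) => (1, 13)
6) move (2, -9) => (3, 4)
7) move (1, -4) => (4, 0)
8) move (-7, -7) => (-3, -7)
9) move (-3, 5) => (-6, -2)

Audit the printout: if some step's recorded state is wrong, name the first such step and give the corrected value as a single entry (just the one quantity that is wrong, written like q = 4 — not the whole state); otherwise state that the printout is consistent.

step 2, y = 7

Step 1: x = 8 + (2) = 10, y = 4 + (-1) = 3 — in agreement.
Step 2: x = 10 + (2) = 12, y = 3 + (4) = 7 — first mismatch against the printout.
That makes step 2 the first incorrect line — y = 7 is what it should show.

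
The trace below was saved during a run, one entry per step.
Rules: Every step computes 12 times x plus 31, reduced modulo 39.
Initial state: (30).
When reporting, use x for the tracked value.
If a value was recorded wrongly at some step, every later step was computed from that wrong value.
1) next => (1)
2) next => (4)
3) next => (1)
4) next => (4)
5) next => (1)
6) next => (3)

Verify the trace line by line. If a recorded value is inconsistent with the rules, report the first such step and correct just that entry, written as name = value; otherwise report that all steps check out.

Step 1: x = (12*30 + 31) mod 39 = 1 — no discrepancy.
Step 2: x = (12*1 + 31) mod 39 = 4 — same as recorded.
Step 3: x = (12*4 + 31) mod 39 = 1 — verified.
Step 4: x = (12*1 + 31) mod 39 = 4 — consistent with the trace.
Step 5: x = (12*4 + 31) mod 39 = 1 — confirmed correct.
Step 6: x = (12*1 + 31) mod 39 = 4 — the trace has a different value.
The audit stops at step 6: the recorded entry is wrong and should be x = 4.

step 6, x = 4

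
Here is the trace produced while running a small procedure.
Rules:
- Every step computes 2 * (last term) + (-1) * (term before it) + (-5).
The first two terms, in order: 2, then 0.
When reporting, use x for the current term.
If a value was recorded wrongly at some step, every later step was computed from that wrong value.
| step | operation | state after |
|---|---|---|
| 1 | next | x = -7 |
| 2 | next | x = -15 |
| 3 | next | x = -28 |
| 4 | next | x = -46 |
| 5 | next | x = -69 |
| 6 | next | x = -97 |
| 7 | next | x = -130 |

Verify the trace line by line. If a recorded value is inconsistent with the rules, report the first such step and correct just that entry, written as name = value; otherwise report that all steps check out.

step 2, x = -19

Step 1: x = 2*(0) + (-1)*(2) + (-5) = -7 — agrees with the trace.
Step 2: x = 2*(-7) + (-1)*(0) + (-5) = -19 — the trace has a different value.
Conclusion: step 2 carries the first error; the entry should be x = -19.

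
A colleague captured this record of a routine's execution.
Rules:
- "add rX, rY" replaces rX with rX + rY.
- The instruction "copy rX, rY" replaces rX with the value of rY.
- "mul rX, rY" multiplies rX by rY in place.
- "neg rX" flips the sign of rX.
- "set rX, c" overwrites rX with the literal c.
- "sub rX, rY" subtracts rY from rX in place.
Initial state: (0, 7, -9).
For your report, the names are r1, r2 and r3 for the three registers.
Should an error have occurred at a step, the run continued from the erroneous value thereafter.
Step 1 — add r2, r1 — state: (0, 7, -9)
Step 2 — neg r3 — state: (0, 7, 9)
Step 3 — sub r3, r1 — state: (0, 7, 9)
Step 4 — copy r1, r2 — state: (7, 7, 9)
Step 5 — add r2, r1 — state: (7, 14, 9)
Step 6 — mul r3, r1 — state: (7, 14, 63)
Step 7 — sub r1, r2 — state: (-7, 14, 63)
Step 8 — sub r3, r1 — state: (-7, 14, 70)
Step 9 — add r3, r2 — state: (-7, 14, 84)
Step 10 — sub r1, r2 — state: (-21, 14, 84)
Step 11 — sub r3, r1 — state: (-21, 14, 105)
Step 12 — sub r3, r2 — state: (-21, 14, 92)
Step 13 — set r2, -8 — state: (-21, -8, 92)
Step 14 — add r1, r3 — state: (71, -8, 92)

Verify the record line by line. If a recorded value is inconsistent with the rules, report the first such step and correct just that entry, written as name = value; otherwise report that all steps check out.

Recomputing the run from the initial state:
step 1: r1 = 0, r2 = 7, r3 = -9
step 2: r1 = 0, r2 = 7, r3 = 9
step 3: r1 = 0, r2 = 7, r3 = 9
step 4: r1 = 7, r2 = 7, r3 = 9
step 5: r1 = 7, r2 = 14, r3 = 9
step 6: r1 = 7, r2 = 14, r3 = 63
step 7: r1 = -7, r2 = 14, r3 = 63
step 8: r1 = -7, r2 = 14, r3 = 70
step 9: r1 = -7, r2 = 14, r3 = 84
step 10: r1 = -21, r2 = 14, r3 = 84
step 11: r1 = -21, r2 = 14, r3 = 105
step 12: r1 = -21, r2 = 14, r3 = 91
step 13: r1 = -21, r2 = -8, r3 = 91
step 14: r1 = 70, r2 = -8, r3 = 91
The first disagreement with the record is at step 12, where the value should be r3 = 91.

step 12, r3 = 91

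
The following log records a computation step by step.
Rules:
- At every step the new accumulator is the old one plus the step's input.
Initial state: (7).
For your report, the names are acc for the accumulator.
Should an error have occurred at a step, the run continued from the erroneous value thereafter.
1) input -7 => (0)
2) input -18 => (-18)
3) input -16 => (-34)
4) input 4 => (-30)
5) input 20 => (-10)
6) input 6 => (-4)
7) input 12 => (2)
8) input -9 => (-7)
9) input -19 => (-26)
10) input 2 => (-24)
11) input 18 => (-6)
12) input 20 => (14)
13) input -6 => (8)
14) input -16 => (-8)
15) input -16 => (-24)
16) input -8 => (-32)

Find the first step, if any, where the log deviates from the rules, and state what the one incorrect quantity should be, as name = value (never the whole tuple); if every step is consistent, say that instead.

step 1: acc = 7 + -7 = 0 -> matches
step 2: acc = 0 + -18 = -18 -> in agreement
step 3: acc = -18 + -16 = -34 -> same as recorded
step 4: acc = -34 + 4 = -30 -> confirmed correct
step 5: acc = -30 + 20 = -10 -> agrees with the log
step 6: acc = -10 + 6 = -4 -> in agreement
step 7: acc = -4 + 12 = 8 -> first mismatch against the log
That makes step 7 the first incorrect line — acc = 8 is what it should show.

step 7, acc = 8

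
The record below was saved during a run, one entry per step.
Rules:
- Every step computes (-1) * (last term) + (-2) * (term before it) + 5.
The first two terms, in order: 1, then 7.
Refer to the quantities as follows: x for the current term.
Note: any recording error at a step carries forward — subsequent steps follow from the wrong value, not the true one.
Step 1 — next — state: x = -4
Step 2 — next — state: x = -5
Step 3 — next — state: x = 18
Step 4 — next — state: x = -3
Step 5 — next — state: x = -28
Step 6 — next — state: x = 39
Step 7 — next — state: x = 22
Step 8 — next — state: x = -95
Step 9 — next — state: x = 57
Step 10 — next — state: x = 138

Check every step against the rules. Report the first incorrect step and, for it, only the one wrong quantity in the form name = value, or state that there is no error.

Recomputing the run from the initial state:
step 1: x = -4
step 2: x = -5
step 3: x = 18
step 4: x = -3
step 5: x = -28
step 6: x = 39
step 7: x = 22
step 8: x = -95
step 9: x = 56
step 10: x = 139
The first disagreement with the record is at step 9, where the value should be x = 56.

step 9, x = 56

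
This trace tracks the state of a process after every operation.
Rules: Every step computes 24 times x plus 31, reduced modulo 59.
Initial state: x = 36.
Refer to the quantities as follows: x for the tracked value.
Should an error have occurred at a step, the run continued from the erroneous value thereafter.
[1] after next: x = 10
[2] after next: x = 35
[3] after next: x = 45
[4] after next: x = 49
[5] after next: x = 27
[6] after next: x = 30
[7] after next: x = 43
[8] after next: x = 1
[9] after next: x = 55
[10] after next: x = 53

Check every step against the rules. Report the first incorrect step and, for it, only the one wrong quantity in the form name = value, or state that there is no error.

Recomputing the run from the initial state:
step 1: x = 10
step 2: x = 35
step 3: x = 45
step 4: x = 49
step 5: x = 27
step 6: x = 30
step 7: x = 43
step 8: x = 1
step 9: x = 55
step 10: x = 53
This matches the trace at every step.

no error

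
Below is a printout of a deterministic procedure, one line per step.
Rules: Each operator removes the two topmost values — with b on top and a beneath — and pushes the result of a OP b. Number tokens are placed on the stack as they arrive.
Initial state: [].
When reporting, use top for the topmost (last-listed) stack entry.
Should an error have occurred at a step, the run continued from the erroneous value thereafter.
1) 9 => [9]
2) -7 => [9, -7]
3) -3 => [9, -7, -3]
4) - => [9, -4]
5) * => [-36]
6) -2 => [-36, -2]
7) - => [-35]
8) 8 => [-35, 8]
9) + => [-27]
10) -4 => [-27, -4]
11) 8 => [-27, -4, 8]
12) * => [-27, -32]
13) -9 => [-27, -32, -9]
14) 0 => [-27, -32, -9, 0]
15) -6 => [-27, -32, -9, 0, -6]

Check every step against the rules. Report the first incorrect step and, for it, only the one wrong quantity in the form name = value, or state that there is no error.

step 7, top = -34

Step 1: push 9: top = 9 — in agreement.
Step 2: push -7: top = -7 — agrees with the printout.
Step 3: push -3: top = -3 — matches.
Step 4: -7 - -3 = -4 — matches.
Step 5: 9 * -4 = -36 — no discrepancy.
Step 6: push -2: top = -2 — exactly as logged.
Step 7: -36 - -2 = -34 — the printout has a different value.
The audit stops at step 7: the recorded entry is wrong and should be top = -34.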